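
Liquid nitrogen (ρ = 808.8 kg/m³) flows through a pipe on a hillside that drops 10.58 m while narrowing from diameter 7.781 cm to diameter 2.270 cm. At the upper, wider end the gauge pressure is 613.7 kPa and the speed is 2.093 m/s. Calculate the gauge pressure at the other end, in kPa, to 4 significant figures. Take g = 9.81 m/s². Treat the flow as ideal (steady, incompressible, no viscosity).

454.9 kPa

Continuity gives A₁v₁ = A₂v₂, so v₂ = (47.55 cm²)/(4.047 cm²) × 2.093 m/s = 24.59 m/s.
Energy conservation along the streamline gives P₂ = P₁ − ½ρ(v₂² − v₁²) − ρg(h₂ − h₁).
P₂ = 613700 + ½·808.8·(2.093² − 24.59²) − 808.8·9.81·(−10.58) = 613700 + (-242800) − (-83950) = 454900 Pa.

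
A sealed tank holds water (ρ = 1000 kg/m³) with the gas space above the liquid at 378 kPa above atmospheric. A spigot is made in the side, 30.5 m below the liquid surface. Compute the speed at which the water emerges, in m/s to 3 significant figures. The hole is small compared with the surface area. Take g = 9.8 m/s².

Take point 1 at the surface (v₁ ≈ 0) and point 2 at the hole (at atmospheric pressure). Bernoulli: P₁ + ρg h = P_atm + ½ρv₂².
With P₁ − P_atm = 378000 Pa, v₂ = √(2gh + 2ΔP/ρ) = √(2·9.8·30.5 + 2·378000/1000) = 36.8 m/s.

v ≈ 36.8 m/s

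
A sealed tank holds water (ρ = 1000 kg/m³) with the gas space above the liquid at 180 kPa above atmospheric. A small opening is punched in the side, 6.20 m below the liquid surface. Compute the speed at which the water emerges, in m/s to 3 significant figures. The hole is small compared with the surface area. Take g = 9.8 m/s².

v ≈ 21.9 m/s

Take point 1 at the surface (v₁ ≈ 0) and point 2 at the hole (at atmospheric pressure). Bernoulli: P₁ + ρg h = P_atm + ½ρv₂².
With P₁ − P_atm = 180000 Pa, v₂ = √(2gh + 2ΔP/ρ) = √(2·9.8·6.20 + 2·180000/1000) = 21.9 m/s.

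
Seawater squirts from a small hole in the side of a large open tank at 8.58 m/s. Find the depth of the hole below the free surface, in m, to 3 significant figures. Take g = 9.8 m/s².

For a small hole in a large open tank, ½v² = gh, giving h = v²/(2g).
h = 8.58²/(2·9.8) = 73.6/19.60 = 3.76 m.

h = 3.76 m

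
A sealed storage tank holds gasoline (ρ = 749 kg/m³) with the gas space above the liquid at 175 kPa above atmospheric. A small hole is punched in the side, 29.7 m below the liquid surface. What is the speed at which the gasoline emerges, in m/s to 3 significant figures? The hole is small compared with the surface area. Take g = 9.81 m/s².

v ≈ 32.4 m/s

Take point 1 at the surface (v₁ ≈ 0) and point 2 at the hole (at atmospheric pressure). Bernoulli: P₁ + ρg h = P_atm + ½ρv₂².
With P₁ − P_atm = 175000 Pa, v₂ = √(2gh + 2ΔP/ρ) = √(2·9.81·29.7 + 2·175000/749) = 32.4 m/s.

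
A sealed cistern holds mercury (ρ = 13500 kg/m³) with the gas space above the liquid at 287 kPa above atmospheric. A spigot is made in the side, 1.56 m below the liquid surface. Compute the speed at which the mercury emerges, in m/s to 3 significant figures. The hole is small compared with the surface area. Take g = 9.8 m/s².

Take point 1 at the surface (v₁ ≈ 0) and point 2 at the hole (at atmospheric pressure). Bernoulli: P₁ + ρg h = P_atm + ½ρv₂².
With P₁ − P_atm = 287000 Pa, v₂ = √(2gh + 2ΔP/ρ) = √(2·9.8·1.56 + 2·287000/13500) = 8.55 m/s.

8.55 m/s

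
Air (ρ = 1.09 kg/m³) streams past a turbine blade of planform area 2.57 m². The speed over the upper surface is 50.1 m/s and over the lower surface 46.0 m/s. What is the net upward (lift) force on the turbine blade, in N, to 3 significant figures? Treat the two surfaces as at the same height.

With equal heights on the two surfaces, Bernoulli gives P_lower − P_upper = ½ρ(v_upper² − v_lower²).
ΔP = ½·1.09·(50.1² − 46.0²) = 215 Pa.
Lift = ΔP · A = 215 × 2.57 = 552 N.

F ≈ 552 N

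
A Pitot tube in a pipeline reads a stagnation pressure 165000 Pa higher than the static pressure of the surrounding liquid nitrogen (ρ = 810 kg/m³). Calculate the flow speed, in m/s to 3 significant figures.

v ≈ 20.2 m/s

Bernoulli between the free stream and the stagnation point: ½ρv² = P_stag − P_static.
v = √(2ΔP/ρ) = √(2·165000/810) = 20.2 m/s.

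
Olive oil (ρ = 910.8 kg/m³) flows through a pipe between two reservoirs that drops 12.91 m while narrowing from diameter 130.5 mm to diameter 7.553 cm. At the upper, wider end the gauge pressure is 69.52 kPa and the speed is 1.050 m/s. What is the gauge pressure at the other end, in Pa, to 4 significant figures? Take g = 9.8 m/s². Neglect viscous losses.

180800 Pa

Continuity gives A₁v₁ = A₂v₂, so v₂ = (133.8 cm²)/(44.81 cm²) × 1.050 m/s = 3.135 m/s.
Bernoulli: P₁ + ½ρv₁² + ρg h₁ = P₂ + ½ρv₂² + ρg h₂, so P₂ = P₁ + ½ρ(v₁² − v₂²) − ρg(h₂ − h₁).
P₂ = 69520 + ½·910.8·(1.050² − 3.135²) − 910.8·9.8·(−12.91) = 69520 + (-3972) − (-115200) = 180800 Pa.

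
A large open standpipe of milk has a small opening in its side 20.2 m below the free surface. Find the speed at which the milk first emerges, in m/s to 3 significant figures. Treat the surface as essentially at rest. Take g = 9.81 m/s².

v = 19.9 m/s

The surface is effectively still and both ends are open, so ½v² = gh and v = √(2·9.81·20.2) = 19.9 m/s.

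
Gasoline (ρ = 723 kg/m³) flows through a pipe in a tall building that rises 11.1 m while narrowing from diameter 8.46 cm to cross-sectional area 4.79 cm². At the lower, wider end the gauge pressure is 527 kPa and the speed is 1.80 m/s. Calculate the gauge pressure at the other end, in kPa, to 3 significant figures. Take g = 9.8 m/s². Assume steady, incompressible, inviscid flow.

P₂ = 288 kPa

By continuity, v₂ = v₁·A₁/A₂ = 1.80·(56.2/4.79) = 21.1 m/s.
Bernoulli: P₁ + ½ρv₁² + ρg h₁ = P₂ + ½ρv₂² + ρg h₂, so P₂ = P₁ + ½ρ(v₁² − v₂²) − ρg(h₂ − h₁).
P₂ = 527000 + ½·723·(1.80² − 21.1²) − 723·9.8·(+11.1) = 527000 + (-160000) − (78600) = 288000 Pa.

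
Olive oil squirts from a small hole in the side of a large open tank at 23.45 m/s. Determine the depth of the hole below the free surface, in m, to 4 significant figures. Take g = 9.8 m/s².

h ≈ 28.06 m

Torricelli: v = √(2gh), so h = v²/(2g).
h = 23.45²/(2·9.8) = 549.9/19.60 = 28.06 m.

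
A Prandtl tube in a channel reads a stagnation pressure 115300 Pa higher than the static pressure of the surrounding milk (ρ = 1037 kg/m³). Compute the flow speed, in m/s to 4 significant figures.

The dynamic pressure equals the rise in static pressure at the stagnation point: ΔP = ½ρv².
v = √(2ΔP/ρ) = √(2·115300/1037) = 14.91 m/s.

14.91 m/s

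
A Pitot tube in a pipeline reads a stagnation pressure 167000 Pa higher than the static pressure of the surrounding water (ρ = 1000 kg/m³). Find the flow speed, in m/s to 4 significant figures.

v ≈ 18.28 m/s

Bernoulli between the free stream and the stagnation point: ½ρv² = P_stag − P_static.
v = √(2ΔP/ρ) = √(2·167000/1000) = 18.28 m/s.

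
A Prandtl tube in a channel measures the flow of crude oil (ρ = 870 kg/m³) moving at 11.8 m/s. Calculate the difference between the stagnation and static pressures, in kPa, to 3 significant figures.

ΔP ≈ 60.6 kPa

The dynamic pressure equals the rise in static pressure at the stagnation point: ΔP = ½ρv².
ΔP = ½·870·11.8² = 60600 Pa.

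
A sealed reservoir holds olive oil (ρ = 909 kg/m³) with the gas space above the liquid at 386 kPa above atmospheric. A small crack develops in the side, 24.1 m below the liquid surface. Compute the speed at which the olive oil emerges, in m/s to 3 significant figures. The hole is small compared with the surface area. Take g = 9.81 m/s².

Take point 1 at the surface (v₁ ≈ 0) and point 2 at the hole (at atmospheric pressure). Bernoulli: P₁ + ρg h = P_atm + ½ρv₂².
With P₁ − P_atm = 386000 Pa, v₂ = √(2gh + 2ΔP/ρ) = √(2·9.81·24.1 + 2·386000/909) = 36.4 m/s.

v ≈ 36.4 m/s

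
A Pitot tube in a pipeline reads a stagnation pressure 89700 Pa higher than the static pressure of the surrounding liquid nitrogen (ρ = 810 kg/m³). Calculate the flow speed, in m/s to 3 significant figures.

v ≈ 14.9 m/s

At the stagnation point the flow is brought to rest, so Bernoulli gives P_stag − P_static = ½ρv².
v = √(2ΔP/ρ) = √(2·89700/810) = 14.9 m/s.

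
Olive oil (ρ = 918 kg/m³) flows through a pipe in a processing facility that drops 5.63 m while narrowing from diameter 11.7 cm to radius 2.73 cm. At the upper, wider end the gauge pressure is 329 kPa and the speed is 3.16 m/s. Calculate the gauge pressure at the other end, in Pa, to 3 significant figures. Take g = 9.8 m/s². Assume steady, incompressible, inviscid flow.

By continuity, v₂ = v₁·A₁/A₂ = 3.16·(108/23.4) = 14.5 m/s.
Bernoulli: P₁ + ½ρv₁² + ρg h₁ = P₂ + ½ρv₂² + ρg h₂, so P₂ = P₁ + ½ρ(v₁² − v₂²) − ρg(h₂ − h₁).
P₂ = 329000 + ½·918·(3.16² − 14.5²) − 918·9.8·(−5.63) = 329000 + (-92100) − (-50600) = 288000 Pa.

P₂ ≈ 288000 Pa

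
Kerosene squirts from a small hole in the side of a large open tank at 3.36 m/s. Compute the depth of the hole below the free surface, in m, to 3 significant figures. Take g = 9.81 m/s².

For a small hole in a large open tank, ½v² = gh, giving h = v²/(2g).
h = 3.36²/(2·9.81) = 11.3/19.62 = 0.575 m.

h = 0.575 m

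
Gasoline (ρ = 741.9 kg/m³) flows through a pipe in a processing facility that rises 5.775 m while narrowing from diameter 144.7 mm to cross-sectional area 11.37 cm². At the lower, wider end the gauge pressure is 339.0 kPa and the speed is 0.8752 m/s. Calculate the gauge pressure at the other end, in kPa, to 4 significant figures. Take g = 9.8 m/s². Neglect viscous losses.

By continuity, v₂ = v₁·A₁/A₂ = 0.8752·(164.4/11.37) = 12.66 m/s.
Bernoulli: P₁ + ½ρv₁² + ρg h₁ = P₂ + ½ρv₂² + ρg h₂, so P₂ = P₁ + ½ρ(v₁² − v₂²) − ρg(h₂ − h₁).
P₂ = 339000 + ½·741.9·(0.8752² − 12.66²) − 741.9·9.8·(+5.775) = 339000 + (-59150) − (41990) = 237900 Pa.

P₂ = 237.9 kPa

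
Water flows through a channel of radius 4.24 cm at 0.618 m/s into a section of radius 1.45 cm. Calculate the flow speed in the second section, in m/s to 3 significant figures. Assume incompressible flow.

v₂ ≈ 5.28 m/s

By continuity, v₂ = v₁·A₁/A₂ = 0.618·(56.5/6.61) = 5.28 m/s.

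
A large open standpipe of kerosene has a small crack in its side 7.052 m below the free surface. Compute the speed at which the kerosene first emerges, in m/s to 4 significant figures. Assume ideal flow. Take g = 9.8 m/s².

v ≈ 11.76 m/s

Torricelli's result v = √(2gh) gives v = √(2·9.8·7.052) = 11.76 m/s.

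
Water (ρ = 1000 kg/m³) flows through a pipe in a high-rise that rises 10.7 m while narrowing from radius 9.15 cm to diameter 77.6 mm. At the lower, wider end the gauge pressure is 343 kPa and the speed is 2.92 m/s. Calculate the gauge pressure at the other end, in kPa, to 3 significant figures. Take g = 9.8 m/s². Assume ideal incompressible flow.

P₂ ≈ 111 kPa

By continuity, v₂ = v₁·A₁/A₂ = 2.92·(263/47.3) = 16.2 m/s.
Bernoulli: P₁ + ½ρv₁² + ρg h₁ = P₂ + ½ρv₂² + ρg h₂, so P₂ = P₁ + ½ρ(v₁² − v₂²) − ρg(h₂ − h₁).
P₂ = 343000 + ½·1000·(2.92² − 16.2²) − 1000·9.8·(+10.7) = 343000 + (-128000) − (105000) = 111000 Pa.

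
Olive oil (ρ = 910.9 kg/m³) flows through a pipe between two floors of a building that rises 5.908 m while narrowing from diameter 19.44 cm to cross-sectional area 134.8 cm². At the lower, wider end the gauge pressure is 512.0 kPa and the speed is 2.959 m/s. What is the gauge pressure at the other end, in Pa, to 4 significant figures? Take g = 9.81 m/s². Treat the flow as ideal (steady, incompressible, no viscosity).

Continuity gives A₁v₁ = A₂v₂, so v₂ = (296.8 cm²)/(134.8 cm²) × 2.959 m/s = 6.515 m/s.
Bernoulli: P₁ + ½ρv₁² + ρg h₁ = P₂ + ½ρv₂² + ρg h₂, so P₂ = P₁ + ½ρ(v₁² − v₂²) − ρg(h₂ − h₁).
P₂ = 512000 + ½·910.9·(2.959² − 6.515²) − 910.9·9.81·(+5.908) = 512000 + (-15350) − (52790) = 443900 Pa.

P₂ = 443900 Pa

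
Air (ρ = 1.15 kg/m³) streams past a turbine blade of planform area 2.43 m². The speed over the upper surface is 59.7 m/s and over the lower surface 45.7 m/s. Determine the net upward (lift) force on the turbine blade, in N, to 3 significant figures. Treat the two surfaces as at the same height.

2060 N

The faster flow above has the lower pressure; Bernoulli (same height) gives ΔP = ½ρ(v_up² − v_low²).
ΔP = ½·1.15·(59.7² − 45.7²) = 848 Pa.
Lift = ΔP · A = 848 × 2.43 = 2060 N.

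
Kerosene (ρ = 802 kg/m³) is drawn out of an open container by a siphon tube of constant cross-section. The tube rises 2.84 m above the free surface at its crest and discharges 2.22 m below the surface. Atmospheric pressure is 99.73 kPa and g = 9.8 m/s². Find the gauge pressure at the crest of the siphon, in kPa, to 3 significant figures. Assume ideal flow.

-39.8 kPa

From the surface to the outlet (both open to atmosphere, surface at rest): v = √(2g·h_out) = √(2·9.8·2.22) = 6.60 m/s.
With constant cross-section the crest speed equals v; applying Bernoulli from the surface up to the crest, P_top = P_atm − ½ρv² − ρg·h_top.
P_top = 99730 − ½·802·6.60² − 802·9.8·2.84 = 60000 Pa. So P_gauge = P_top − P_atm = -39800 Pa.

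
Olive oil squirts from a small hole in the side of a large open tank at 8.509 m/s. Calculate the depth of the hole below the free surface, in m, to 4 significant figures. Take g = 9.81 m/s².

For a small hole in a large open tank, ½v² = gh, giving h = v²/(2g).
h = 8.509²/(2·9.81) = 72.40/19.62 = 3.690 m.

h ≈ 3.690 m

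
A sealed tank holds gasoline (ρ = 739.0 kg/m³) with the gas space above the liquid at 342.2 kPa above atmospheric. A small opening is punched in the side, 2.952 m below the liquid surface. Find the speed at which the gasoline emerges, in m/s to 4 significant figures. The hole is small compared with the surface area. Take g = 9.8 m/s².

Take point 1 at the surface (v₁ ≈ 0) and point 2 at the hole (at atmospheric pressure). Bernoulli: P₁ + ρg h = P_atm + ½ρv₂².
With P₁ − P_atm = 342200 Pa, v₂ = √(2gh + 2ΔP/ρ) = √(2·9.8·2.952 + 2·342200/739.0) = 31.37 m/s.

v ≈ 31.37 m/s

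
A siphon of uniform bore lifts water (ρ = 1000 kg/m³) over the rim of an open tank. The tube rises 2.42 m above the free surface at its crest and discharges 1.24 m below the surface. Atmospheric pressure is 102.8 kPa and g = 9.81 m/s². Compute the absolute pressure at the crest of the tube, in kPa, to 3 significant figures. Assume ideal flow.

P_top = 66.9 kPa

The outlet speed comes from Torricelli: v = √(2g·1.24) = 4.93 m/s.
The bore is uniform, so the speed at the crest is the same v. Bernoulli surface→crest: P_atm = P_top + ½ρv² + ρg·h_top.
P_top = 102800 − ½·1000·4.93² − 1000·9.81·2.42 = 66900 Pa.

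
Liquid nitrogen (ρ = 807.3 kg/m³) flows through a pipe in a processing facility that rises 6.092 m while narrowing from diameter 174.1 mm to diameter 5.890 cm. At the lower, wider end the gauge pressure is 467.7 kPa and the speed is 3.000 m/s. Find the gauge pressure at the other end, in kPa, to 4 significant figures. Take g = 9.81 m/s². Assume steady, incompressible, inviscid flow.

By continuity, v₂ = v₁·A₁/A₂ = 3.000·(238.1/27.25) = 26.21 m/s.
Energy conservation along the streamline gives P₂ = P₁ − ½ρ(v₂² − v₁²) − ρg(h₂ − h₁).
P₂ = 467700 + ½·807.3·(3.000² − 26.21²) − 807.3·9.81·(+6.092) = 467700 + (-273700) − (48250) = 145800 Pa.

P₂ = 145.8 kPa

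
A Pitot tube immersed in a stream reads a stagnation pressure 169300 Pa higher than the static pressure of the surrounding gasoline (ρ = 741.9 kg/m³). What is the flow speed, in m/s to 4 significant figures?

v ≈ 21.36 m/s

At the stagnation point the flow is brought to rest, so Bernoulli gives P_stag − P_static = ½ρv².
v = √(2ΔP/ρ) = √(2·169300/741.9) = 21.36 m/s.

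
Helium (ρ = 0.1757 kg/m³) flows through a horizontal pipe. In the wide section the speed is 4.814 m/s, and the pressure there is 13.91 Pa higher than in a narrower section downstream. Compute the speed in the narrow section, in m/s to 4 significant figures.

Along the level pipe P + ½ρv² is conserved, hence v₂² = v₁² + 2(P₁ − P₂)/ρ.
v₂ = √(4.814² + 2·13.91/0.1757) = √(23.17 + 158.3) = 13.47 m/s.

13.47 m/s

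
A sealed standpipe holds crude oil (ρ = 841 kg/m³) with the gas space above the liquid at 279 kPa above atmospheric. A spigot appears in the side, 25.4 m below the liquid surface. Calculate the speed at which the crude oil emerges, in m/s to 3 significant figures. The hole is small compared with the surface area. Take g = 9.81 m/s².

Take point 1 at the surface (v₁ ≈ 0) and point 2 at the hole (at atmospheric pressure). Bernoulli: P₁ + ρg h = P_atm + ½ρv₂².
With P₁ − P_atm = 279000 Pa, v₂ = √(2gh + 2ΔP/ρ) = √(2·9.81·25.4 + 2·279000/841) = 34.1 m/s.

34.1 m/s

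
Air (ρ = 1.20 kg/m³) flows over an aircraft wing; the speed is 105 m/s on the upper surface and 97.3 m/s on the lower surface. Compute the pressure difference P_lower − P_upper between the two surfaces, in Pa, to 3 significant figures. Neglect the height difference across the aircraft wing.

Bernoulli (same height): P_lower − P_upper = ½ρ(v_upper² − v_lower²).
ΔP = ½·1.20·(105² − 97.3²) = 935 Pa.

ΔP ≈ 935 Pa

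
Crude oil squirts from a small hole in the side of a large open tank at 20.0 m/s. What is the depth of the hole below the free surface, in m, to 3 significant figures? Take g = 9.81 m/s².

Inverting v = √(2gh) gives h = v² / 2g.
h = 20.0²/(2·9.81) = 400/19.62 = 20.4 m.

h ≈ 20.4 m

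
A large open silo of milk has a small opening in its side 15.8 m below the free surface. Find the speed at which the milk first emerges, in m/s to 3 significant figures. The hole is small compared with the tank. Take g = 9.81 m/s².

v = 17.6 m/s

With the surface at rest and both surface and jet at atmospheric pressure, Bernoulli gives ρg h = ½ρv², so v = √(2gh) = √(2·9.81·15.8) = 17.6 m/s.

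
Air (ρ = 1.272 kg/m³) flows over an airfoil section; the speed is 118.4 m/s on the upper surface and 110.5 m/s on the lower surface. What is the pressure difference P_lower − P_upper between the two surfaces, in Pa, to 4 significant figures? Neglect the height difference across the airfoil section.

1150 Pa

Bernoulli (same height): P_lower − P_upper = ½ρ(v_upper² − v_lower²).
ΔP = ½·1.272·(118.4² − 110.5²) = 1150 Pa.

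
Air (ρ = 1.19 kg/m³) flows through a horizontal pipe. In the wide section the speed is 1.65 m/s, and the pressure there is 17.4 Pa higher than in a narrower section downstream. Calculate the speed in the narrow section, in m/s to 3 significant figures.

With h₁ = h₂, rearranging Bernoulli gives v₂ = √(v₁² + 2ΔP/ρ).
v₂ = √(1.65² + 2·17.4/1.19) = √(2.72 + 29.2) = 5.65 m/s.

v₂ = 5.65 m/s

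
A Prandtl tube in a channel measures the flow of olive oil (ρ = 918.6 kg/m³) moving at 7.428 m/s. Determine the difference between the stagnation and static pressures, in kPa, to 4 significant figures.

Bernoulli between the free stream and the stagnation point: ½ρv² = P_stag − P_static.
ΔP = ½·918.6·7.428² = 25340 Pa.

ΔP ≈ 25.34 kPa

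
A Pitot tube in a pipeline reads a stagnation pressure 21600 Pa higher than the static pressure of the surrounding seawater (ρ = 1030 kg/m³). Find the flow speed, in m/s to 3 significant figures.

The dynamic pressure equals the rise in static pressure at the stagnation point: ΔP = ½ρv².
v = √(2ΔP/ρ) = √(2·21600/1030) = 6.48 m/s.

v ≈ 6.48 m/s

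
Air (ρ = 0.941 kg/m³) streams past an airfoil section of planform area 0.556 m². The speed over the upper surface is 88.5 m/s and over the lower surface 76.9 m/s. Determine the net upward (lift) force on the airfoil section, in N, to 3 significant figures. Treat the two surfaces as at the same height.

With equal heights on the two surfaces, Bernoulli gives P_lower − P_upper = ½ρ(v_upper² − v_lower²).
ΔP = ½·0.941·(88.5² − 76.9²) = 903 Pa.
Lift = ΔP · A = 903 × 0.556 = 502 N.

F = 502 N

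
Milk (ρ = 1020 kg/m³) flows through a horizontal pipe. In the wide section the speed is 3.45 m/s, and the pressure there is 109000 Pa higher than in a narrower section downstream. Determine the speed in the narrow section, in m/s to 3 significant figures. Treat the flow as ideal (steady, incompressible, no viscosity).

15.0 m/s

Along the level pipe P + ½ρv² is conserved, hence v₂² = v₁² + 2(P₁ − P₂)/ρ.
v₂ = √(3.45² + 2·109000/1020) = √(11.9 + 214) = 15.0 m/s.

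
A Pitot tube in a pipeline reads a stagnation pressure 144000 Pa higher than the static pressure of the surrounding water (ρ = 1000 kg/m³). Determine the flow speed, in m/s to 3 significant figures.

v = 17.0 m/s

Bernoulli between the free stream and the stagnation point: ½ρv² = P_stag − P_static.
v = √(2ΔP/ρ) = √(2·144000/1000) = 17.0 m/s.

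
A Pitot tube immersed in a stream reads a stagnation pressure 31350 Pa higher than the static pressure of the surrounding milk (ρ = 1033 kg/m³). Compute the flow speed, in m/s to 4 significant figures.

7.791 m/s

Bernoulli between the free stream and the stagnation point: ½ρv² = P_stag − P_static.
v = √(2ΔP/ρ) = √(2·31350/1033) = 7.791 m/s.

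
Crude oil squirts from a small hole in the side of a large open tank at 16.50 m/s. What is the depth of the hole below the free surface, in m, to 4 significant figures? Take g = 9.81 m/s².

Inverting v = √(2gh) gives h = v² / 2g.
h = 16.50²/(2·9.81) = 272.2/19.62 = 13.88 m.

13.88 m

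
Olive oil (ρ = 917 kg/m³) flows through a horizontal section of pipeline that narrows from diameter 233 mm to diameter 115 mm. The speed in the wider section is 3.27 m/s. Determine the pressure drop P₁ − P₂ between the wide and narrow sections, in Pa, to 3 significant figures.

ΔP = 77700 Pa

By continuity, v₂ = v₁·A₁/A₂ = 3.27·(426/104) = 13.4 m/s.
The pipe is horizontal, so Bernoulli reduces to P₁ + ½ρv₁² = P₂ + ½ρv₂².
P₁ − P₂ = ½·917·(13.4² − 3.27²) = ½·917·169 = 77700 Pa.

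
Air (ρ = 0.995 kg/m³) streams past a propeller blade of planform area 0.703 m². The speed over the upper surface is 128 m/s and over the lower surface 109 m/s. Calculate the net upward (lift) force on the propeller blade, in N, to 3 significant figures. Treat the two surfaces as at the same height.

F ≈ 1570 N

With equal heights on the two surfaces, Bernoulli gives P_lower − P_upper = ½ρ(v_upper² − v_lower²).
ΔP = ½·0.995·(128² − 109²) = 2240 Pa.
Lift = ΔP · A = 2240 × 0.703 = 1570 N.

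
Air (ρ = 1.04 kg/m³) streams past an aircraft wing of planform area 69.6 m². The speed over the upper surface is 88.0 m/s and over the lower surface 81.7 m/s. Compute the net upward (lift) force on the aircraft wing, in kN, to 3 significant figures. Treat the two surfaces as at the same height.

With equal heights on the two surfaces, Bernoulli gives P_lower − P_upper = ½ρ(v_upper² − v_lower²).
ΔP = ½·1.04·(88.0² − 81.7²) = 556 Pa.
Lift = ΔP · A = 556 × 69.6 = 38700 N.

F ≈ 38.7 kN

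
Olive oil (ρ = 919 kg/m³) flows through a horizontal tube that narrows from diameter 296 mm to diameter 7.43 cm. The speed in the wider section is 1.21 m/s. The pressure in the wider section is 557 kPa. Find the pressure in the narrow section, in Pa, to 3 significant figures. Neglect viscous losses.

Mass conservation (A₁v₁ = A₂v₂) gives v₂ = 1.21 × 688/43.4 = 19.2 m/s.
The pipe is horizontal, so Bernoulli reduces to P₁ + ½ρv₁² = P₂ + ½ρv₂².
P₂ = P₁ − ½ρ(v₂² − v₁²) = 557000 − ½·919·(19.2² − 1.21²) = 557000 − 169000 = 388000 Pa.

388000 Pa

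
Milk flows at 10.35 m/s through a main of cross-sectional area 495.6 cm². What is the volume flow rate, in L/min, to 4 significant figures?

30780 L/min

Q = A·v = 0.04956 m² × 10.35 m/s = 0.5129 m³/s.
Converting: 0.5129 m³/s × 60000 = 30780 L/min.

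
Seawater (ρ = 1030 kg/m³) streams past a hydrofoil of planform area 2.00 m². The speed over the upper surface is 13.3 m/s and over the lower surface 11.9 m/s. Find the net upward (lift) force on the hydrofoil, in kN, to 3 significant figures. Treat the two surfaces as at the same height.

The faster flow above has the lower pressure; Bernoulli (same height) gives ΔP = ½ρ(v_up² − v_low²).
ΔP = ½·1030·(13.3² − 11.9²) = 18200 Pa.
Lift = ΔP · A = 18200 × 2.00 = 36300 N.

F = 36.3 kN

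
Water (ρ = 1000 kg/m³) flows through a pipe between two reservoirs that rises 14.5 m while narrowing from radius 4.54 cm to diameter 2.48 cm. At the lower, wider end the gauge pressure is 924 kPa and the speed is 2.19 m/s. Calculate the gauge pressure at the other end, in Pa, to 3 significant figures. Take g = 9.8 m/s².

P₂ = 353000 Pa

Continuity gives A₁v₁ = A₂v₂, so v₂ = (64.8 cm²)/(4.83 cm²) × 2.19 m/s = 29.4 m/s.
Bernoulli: P₁ + ½ρv₁² + ρg h₁ = P₂ + ½ρv₂² + ρg h₂, so P₂ = P₁ + ½ρ(v₁² − v₂²) − ρg(h₂ − h₁).
P₂ = 924000 + ½·1000·(2.19² − 29.4²) − 1000·9.8·(+14.5) = 924000 + (-429000) − (142000) = 353000 Pa.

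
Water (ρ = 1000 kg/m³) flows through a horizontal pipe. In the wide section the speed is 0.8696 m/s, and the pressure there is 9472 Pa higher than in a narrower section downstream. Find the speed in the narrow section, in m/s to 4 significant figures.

Along the level pipe P + ½ρv² is conserved, hence v₂² = v₁² + 2(P₁ − P₂)/ρ.
v₂ = √(0.8696² + 2·9472/1000) = √(0.7562 + 18.94) = 4.438 m/s.

4.438 m/s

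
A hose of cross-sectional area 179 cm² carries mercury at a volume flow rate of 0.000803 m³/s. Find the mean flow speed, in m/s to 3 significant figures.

Q = 0.000803 m³/s = 0.000803 m³/s.
v = Q/A = 0.000803 / 0.0179 = 0.0449 m/s.

v ≈ 0.0449 m/s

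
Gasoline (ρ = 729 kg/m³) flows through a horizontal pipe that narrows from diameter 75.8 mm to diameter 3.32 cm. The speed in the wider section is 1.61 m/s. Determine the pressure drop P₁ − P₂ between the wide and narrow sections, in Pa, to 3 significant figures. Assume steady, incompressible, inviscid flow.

ΔP ≈ 24700 Pa

The volume flow rate is constant, so v₂ = (A₁/A₂)v₁ = (45.1/8.66)·1.61 = 8.39 m/s.
With no height change, Bernoulli's equation is P₁ + ½ρv₁² = P₂ + ½ρv₂².
P₁ − P₂ = ½·729·(8.39² − 1.61²) = ½·729·67.8 = 24700 Pa.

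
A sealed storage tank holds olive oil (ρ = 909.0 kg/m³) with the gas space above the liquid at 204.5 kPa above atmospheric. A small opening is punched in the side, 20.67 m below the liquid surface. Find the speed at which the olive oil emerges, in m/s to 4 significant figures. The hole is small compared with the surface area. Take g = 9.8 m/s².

v ≈ 29.24 m/s

Take point 1 at the surface (v₁ ≈ 0) and point 2 at the hole (at atmospheric pressure). Bernoulli: P₁ + ρg h = P_atm + ½ρv₂².
With P₁ − P_atm = 204500 Pa, v₂ = √(2gh + 2ΔP/ρ) = √(2·9.8·20.67 + 2·204500/909.0) = 29.24 m/s.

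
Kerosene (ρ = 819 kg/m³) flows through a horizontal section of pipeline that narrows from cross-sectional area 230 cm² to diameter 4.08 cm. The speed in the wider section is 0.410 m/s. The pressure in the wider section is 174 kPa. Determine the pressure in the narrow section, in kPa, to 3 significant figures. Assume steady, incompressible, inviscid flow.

P₂ ≈ 153 kPa

Continuity gives A₁v₁ = A₂v₂, so v₂ = (230 cm²)/(13.1 cm²) × 0.410 m/s = 7.21 m/s.
Bernoulli (h₁ = h₂): P₁ − P₂ = ½ρ(v₂² − v₁²).
P₂ = P₁ − ½ρ(v₂² − v₁²) = 174000 − ½·819·(7.21² − 0.410²) = 174000 − 21200 = 153000 Pa.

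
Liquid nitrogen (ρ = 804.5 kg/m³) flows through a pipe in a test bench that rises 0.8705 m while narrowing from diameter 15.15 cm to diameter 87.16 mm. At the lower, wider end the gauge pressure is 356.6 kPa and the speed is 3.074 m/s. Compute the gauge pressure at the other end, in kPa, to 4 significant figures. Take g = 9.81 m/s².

Continuity gives A₁v₁ = A₂v₂, so v₂ = (180.3 cm²)/(59.67 cm²) × 3.074 m/s = 9.287 m/s.
Bernoulli: P₁ + ½ρv₁² + ρg h₁ = P₂ + ½ρv₂² + ρg h₂, so P₂ = P₁ + ½ρ(v₁² − v₂²) − ρg(h₂ − h₁).
P₂ = 356600 + ½·804.5·(3.074² − 9.287²) − 804.5·9.81·(+0.8705) = 356600 + (-30900) − (6870) = 318800 Pa.

P₂ = 318.8 kPa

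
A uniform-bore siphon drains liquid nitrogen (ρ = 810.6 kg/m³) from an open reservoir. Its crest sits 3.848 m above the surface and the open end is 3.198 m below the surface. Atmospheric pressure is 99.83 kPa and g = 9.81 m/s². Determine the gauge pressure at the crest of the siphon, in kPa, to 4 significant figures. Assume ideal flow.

From the surface to the outlet (both open to atmosphere, surface at rest): v = √(2g·h_out) = √(2·9.81·3.198) = 7.921 m/s.
Continuity keeps v the same throughout the tube; from surface to crest, P_atm + 0 = P_top + ½ρv² + ρg·h_top.
P_top = 99830 − ½·810.6·7.921² − 810.6·9.81·3.848 = 43800 Pa. So P_gauge = P_top − P_atm = -56030 Pa.

-56.03 kPa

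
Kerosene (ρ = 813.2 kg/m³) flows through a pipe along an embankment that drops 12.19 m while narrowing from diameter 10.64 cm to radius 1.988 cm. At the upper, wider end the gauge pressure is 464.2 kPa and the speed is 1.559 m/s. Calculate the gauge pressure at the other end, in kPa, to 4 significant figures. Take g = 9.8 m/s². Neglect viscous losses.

Mass conservation (A₁v₁ = A₂v₂) gives v₂ = 1.559 × 88.91/12.42 = 11.16 m/s.
Applying Bernoulli between the two ends and solving for P₂: P₂ = P₁ + ½ρ(v₁² − v₂²) − ρgΔh.
P₂ = 464200 + ½·813.2·(1.559² − 11.16²) − 813.2·9.8·(−12.19) = 464200 + (-49690) − (-97150) = 511700 Pa.

P₂ = 511.7 kPa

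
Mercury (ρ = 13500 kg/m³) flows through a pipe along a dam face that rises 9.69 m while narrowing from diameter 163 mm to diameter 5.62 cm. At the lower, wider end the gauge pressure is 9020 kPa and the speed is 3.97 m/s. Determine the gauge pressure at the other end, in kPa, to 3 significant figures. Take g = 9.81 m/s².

P₂ = 315 kPa

Mass conservation (A₁v₁ = A₂v₂) gives v₂ = 3.97 × 209/24.8 = 33.4 m/s.
Bernoulli: P₁ + ½ρv₁² + ρg h₁ = P₂ + ½ρv₂² + ρg h₂, so P₂ = P₁ + ½ρ(v₁² − v₂²) − ρg(h₂ − h₁).
P₂ = 9020000 + ½·13500·(3.97² − 33.4²) − 13500·9.81·(+9.69) = 9020000 + (-7420000) − (1280000) = 315000 Pa.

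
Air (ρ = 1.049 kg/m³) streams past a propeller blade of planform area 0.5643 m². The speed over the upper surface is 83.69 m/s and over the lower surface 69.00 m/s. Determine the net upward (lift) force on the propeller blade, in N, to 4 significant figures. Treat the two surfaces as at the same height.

The faster flow above has the lower pressure; Bernoulli (same height) gives ΔP = ½ρ(v_up² − v_low²).
ΔP = ½·1.049·(83.69² − 69.00²) = 1176 Pa.
Lift = ΔP · A = 1176 × 0.5643 = 663.9 N.

F ≈ 663.9 N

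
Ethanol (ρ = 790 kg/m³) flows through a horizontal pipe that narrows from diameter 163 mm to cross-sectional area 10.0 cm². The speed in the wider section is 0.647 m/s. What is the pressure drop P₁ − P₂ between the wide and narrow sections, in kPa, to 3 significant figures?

ΔP = 71.8 kPa

By continuity, v₂ = v₁·A₁/A₂ = 0.647·(209/10.0) = 13.5 m/s.
The pipe is horizontal, so Bernoulli reduces to P₁ + ½ρv₁² = P₂ + ½ρv₂².
P₁ − P₂ = ½·790·(13.5² − 0.647²) = ½·790·182 = 71800 Pa.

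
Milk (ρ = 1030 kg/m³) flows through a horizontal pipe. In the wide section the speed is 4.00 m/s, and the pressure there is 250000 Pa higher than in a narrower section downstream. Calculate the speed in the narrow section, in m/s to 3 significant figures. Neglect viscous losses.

v₂ ≈ 22.4 m/s

Along the level pipe P + ½ρv² is conserved, hence v₂² = v₁² + 2(P₁ − P₂)/ρ.
v₂ = √(4.00² + 2·250000/1030) = √(16.0 + 485) = 22.4 m/s.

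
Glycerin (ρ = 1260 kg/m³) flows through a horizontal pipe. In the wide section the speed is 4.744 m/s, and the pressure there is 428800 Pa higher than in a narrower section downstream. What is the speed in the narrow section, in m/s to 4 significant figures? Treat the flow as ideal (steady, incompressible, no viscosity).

v₂ ≈ 26.52 m/s

Along the level pipe P + ½ρv² is conserved, hence v₂² = v₁² + 2(P₁ − P₂)/ρ.
v₂ = √(4.744² + 2·428800/1260) = √(22.51 + 680.6) = 26.52 m/s.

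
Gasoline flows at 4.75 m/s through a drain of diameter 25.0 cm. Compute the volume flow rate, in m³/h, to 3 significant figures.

Q ≈ 839 m³/h

Q = A·v = 0.0491 m² × 4.75 m/s = 0.233 m³/s.
Converting: 0.233 m³/s × 3600 = 839 m³/h.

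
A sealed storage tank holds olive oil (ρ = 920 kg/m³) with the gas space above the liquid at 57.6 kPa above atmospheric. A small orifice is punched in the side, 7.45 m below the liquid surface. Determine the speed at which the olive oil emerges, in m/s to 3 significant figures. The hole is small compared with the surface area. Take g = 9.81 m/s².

Take point 1 at the surface (v₁ ≈ 0) and point 2 at the hole (at atmospheric pressure). Bernoulli: P₁ + ρg h = P_atm + ½ρv₂².
With P₁ − P_atm = 57600 Pa, v₂ = √(2gh + 2ΔP/ρ) = √(2·9.81·7.45 + 2·57600/920) = 16.5 m/s.

16.5 m/s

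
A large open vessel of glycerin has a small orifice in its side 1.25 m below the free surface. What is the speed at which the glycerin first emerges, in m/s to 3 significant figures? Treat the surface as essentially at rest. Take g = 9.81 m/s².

v ≈ 4.95 m/s

With the surface at rest and both surface and jet at atmospheric pressure, Bernoulli gives ρg h = ½ρv², so v = √(2gh) = √(2·9.81·1.25) = 4.95 m/s.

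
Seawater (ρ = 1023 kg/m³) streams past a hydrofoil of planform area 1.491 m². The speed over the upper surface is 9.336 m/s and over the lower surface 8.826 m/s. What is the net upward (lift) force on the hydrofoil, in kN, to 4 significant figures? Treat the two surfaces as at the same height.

From P + ½ρv² = const at equal height, P_low − P_up = ½ρ(v_up² − v_low²).
ΔP = ½·1023·(9.336² − 8.826²) = 4738 Pa.
Lift = ΔP · A = 4738 × 1.491 = 7064 N.

F ≈ 7.064 kN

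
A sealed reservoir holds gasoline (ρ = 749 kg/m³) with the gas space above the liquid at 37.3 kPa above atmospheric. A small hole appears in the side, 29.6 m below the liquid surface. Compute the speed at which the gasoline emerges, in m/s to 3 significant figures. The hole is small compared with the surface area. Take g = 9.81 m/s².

Take point 1 at the surface (v₁ ≈ 0) and point 2 at the hole (at atmospheric pressure). Bernoulli: P₁ + ρg h = P_atm + ½ρv₂².
With P₁ − P_atm = 37300 Pa, v₂ = √(2gh + 2ΔP/ρ) = √(2·9.81·29.6 + 2·37300/749) = 26.1 m/s.

v ≈ 26.1 m/s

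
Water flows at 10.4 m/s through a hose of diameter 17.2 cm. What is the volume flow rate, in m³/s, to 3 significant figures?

Q ≈ 0.242 m³/s

Q = A·v = 0.0232 m² × 10.4 m/s = 0.242 m³/s.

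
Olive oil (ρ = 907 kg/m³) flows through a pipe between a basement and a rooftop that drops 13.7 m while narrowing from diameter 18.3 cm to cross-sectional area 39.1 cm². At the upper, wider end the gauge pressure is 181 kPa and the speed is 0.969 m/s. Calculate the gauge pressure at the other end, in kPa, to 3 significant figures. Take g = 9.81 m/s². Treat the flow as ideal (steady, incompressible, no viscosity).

P₂ ≈ 284 kPa

Mass conservation (A₁v₁ = A₂v₂) gives v₂ = 0.969 × 263/39.1 = 6.52 m/s.
Bernoulli: P₁ + ½ρv₁² + ρg h₁ = P₂ + ½ρv₂² + ρg h₂, so P₂ = P₁ + ½ρ(v₁² − v₂²) − ρg(h₂ − h₁).
P₂ = 181000 + ½·907·(0.969² − 6.52²) − 907·9.81·(−13.7) = 181000 + (-18800) − (-122000) = 284000 Pa.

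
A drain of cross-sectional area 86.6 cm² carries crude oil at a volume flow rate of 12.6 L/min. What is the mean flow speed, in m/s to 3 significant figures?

v ≈ 0.0242 m/s

Q = 12.6 L/min = 0.000210 m³/s.
v = Q/A = 0.000210 / 0.00866 = 0.0242 m/s.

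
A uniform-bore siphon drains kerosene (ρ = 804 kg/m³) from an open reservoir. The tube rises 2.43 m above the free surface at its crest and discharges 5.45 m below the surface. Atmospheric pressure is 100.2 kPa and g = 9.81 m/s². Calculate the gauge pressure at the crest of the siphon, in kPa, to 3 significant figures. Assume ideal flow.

P_gauge ≈ -62.2 kPa

Bernoulli surface→outlet gives ½v² = g·h_out, so v = √(2·9.81·5.45) = 10.3 m/s.
With constant cross-section the crest speed equals v; applying Bernoulli from the surface up to the crest, P_top = P_atm − ½ρv² − ρg·h_top.
P_top = 100200 − ½·804·10.3² − 804·9.81·2.43 = 38000 Pa. So P_gauge = P_top − P_atm = -62200 Pa.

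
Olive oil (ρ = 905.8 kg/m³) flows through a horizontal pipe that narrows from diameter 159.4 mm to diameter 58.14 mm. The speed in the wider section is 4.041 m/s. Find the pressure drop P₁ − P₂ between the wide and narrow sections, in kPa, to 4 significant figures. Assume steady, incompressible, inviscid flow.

410.5 kPa

Continuity gives A₁v₁ = A₂v₂, so v₂ = (199.6 cm²)/(26.55 cm²) × 4.041 m/s = 30.37 m/s.
The pipe is horizontal, so Bernoulli reduces to P₁ + ½ρv₁² = P₂ + ½ρv₂².
P₁ − P₂ = ½·905.8·(30.37² − 4.041²) = ½·905.8·906.3 = 410500 Pa.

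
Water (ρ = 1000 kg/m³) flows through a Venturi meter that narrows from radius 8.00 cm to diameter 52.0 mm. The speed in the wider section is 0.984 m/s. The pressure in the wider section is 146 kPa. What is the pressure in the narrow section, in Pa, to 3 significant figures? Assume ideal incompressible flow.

P₂ ≈ 103000 Pa

Continuity gives A₁v₁ = A₂v₂, so v₂ = (201 cm²)/(21.2 cm²) × 0.984 m/s = 9.32 m/s.
Bernoulli (h₁ = h₂): P₁ − P₂ = ½ρ(v₂² − v₁²).
P₂ = P₁ − ½ρ(v₂² − v₁²) = 146000 − ½·1000·(9.32² − 0.984²) = 146000 − 42900 = 103000 Pa.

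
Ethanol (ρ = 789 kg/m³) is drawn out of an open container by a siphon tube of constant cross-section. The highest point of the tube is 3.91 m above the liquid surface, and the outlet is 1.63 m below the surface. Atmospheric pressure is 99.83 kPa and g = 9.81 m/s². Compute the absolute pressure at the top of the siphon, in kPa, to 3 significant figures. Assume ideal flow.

56.9 kPa

Bernoulli surface→outlet gives ½v² = g·h_out, so v = √(2·9.81·1.63) = 5.66 m/s.
Continuity keeps v the same throughout the tube; from surface to crest, P_atm + 0 = P_top + ½ρv² + ρg·h_top.
P_top = 99830 − ½·789·5.66² − 789·9.81·3.91 = 56900 Pa.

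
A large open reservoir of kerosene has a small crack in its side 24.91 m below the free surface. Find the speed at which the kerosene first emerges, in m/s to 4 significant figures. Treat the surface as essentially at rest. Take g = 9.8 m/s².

Bernoulli from surface to hole (P equal, v_surface ≈ 0): v = √(2gh) = √(2×9.8×24.91) = 22.10 m/s.

v = 22.10 m/s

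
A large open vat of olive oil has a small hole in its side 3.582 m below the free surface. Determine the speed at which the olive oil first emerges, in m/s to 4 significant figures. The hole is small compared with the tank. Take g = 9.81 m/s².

Torricelli's result v = √(2gh) gives v = √(2·9.81·3.582) = 8.383 m/s.

v ≈ 8.383 m/s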